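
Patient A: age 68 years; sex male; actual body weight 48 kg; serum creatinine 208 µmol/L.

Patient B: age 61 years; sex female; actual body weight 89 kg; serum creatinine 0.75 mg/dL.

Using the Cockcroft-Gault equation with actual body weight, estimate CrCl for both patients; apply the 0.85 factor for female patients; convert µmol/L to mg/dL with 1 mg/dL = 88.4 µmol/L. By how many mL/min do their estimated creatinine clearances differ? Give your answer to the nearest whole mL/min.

90 mL/min

Patient A: SCr = 208 / 88.4 = 2.353 mg/dL
Patient A: CrCl = (140 − 68) × 48 / (72 × 2.353) = 3456.0 / 169.42 ≈ 20.4 mL/min
Patient B: CrCl = (140 − 61) × 89 / (72 × 0.75) × 0.85 = 7031.0 / 54.00 × 0.85 ≈ 110.7 mL/min
|20.4 − 110.7| = 90.3 mL/min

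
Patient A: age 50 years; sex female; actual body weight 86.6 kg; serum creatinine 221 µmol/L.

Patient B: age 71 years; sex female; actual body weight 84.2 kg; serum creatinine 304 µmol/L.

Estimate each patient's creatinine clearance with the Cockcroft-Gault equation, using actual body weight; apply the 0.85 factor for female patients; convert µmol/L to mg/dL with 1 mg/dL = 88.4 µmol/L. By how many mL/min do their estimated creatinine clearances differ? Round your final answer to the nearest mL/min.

Patient A: SCr = 221 / 88.4 = 2.5 mg/dL
Patient A: CrCl = (140 − 50) × 86.6 / (72 × 2.5) × 0.85 = 7794.0 / 180.00 × 0.85 ≈ 36.8 mL/min
Patient B: SCr = 304 / 88.4 = 3.439 mg/dL
Patient B: CrCl = (140 − 71) × 84.2 / (72 × 3.439) × 0.85 = 5809.8 / 247.61 × 0.85 ≈ 19.9 mL/min
|36.8 − 19.9| = 16.9 mL/min

17 mL/min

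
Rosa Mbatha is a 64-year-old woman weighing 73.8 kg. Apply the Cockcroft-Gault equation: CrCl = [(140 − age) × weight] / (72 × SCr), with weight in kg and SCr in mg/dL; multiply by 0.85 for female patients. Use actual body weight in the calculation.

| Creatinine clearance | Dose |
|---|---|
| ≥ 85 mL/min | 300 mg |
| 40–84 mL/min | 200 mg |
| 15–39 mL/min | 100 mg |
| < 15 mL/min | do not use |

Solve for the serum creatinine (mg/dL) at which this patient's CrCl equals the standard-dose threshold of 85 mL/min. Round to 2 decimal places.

0.78 mg/dL

Standard dose requires CrCl ≥ 85 mL/min.
Set (140 − 64) × 73.8 × 0.85 / (72 × SCr) = 85
SCr = (140 − 64) × 73.8 × 0.85 / (72 × 85) = 0.779 mg/dL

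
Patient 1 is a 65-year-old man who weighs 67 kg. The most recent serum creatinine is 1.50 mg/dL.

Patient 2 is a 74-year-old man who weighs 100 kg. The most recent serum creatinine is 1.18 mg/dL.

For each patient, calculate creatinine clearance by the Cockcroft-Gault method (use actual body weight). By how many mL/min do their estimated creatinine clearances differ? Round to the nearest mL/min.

Patient 1: CrCl = (140 − 65) × 67 / (72 × 1.5) = 5025.0 / 108.00 ≈ 46.5 mL/min
Patient 2: CrCl = (140 − 74) × 100 / (72 × 1.18) = 6600.0 / 84.96 ≈ 77.7 mL/min
|46.5 − 77.7| = 31.2 mL/min

31 mL/min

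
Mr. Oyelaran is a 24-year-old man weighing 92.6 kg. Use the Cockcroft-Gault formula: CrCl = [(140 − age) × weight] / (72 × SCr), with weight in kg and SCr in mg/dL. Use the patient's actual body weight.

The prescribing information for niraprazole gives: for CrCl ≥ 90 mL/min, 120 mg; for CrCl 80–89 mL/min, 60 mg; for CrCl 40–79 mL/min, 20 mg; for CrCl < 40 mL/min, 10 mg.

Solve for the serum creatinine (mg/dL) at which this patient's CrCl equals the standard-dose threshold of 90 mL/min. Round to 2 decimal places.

1.66 mg/dL

Standard dose requires CrCl ≥ 90 mL/min.
Set (140 − 24) × 92.6 / (72 × SCr) = 90
SCr = (140 − 24) × 92.6 / (72 × 90) = 1.658 mg/dL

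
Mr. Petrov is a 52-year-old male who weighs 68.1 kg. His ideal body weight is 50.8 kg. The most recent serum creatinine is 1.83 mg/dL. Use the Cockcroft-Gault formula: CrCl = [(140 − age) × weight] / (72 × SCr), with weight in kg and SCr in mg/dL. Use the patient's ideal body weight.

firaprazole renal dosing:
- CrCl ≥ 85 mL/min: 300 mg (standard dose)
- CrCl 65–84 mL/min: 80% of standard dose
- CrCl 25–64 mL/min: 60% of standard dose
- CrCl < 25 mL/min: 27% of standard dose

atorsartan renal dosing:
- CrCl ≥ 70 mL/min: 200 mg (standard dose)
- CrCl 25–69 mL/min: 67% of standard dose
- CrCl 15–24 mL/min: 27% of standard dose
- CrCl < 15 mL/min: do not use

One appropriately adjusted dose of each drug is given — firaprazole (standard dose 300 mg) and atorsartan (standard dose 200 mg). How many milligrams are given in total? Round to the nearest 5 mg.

315 mg

CrCl = (140 − 52) × 50.8 / (72 × 1.83) = 4470.4 / 131.76 ≈ 33.9 mL/min
CrCl ≈ 34 mL/min.
firaprazole: 25–64 mL/min → 60% of 300 mg = 180 mg.
atorsartan: 25–69 mL/min → 67% of 200 mg = 134 mg.
Total = 180 + 134 = 314 mg.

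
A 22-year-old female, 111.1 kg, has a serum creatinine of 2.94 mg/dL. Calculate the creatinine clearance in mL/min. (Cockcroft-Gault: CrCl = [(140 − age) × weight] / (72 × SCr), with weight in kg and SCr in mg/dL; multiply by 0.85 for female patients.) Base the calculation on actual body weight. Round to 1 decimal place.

CrCl = (140 − 22) × 111.1 / (72 × 2.94) × 0.85 = 13109.8 / 211.68 × 0.85 ≈ 52.6 mL/min

52.6 mL/min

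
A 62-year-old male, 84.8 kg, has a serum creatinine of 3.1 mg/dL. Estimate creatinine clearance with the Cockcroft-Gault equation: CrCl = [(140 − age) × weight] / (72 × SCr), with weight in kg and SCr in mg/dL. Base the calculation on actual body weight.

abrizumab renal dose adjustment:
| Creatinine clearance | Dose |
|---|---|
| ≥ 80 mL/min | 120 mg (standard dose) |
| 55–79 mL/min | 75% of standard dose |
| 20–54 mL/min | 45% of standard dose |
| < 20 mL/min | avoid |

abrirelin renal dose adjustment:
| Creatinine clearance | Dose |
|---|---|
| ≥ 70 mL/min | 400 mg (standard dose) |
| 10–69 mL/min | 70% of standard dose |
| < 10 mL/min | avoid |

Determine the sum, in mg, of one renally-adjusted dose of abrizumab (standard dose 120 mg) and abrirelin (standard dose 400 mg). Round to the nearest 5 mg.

CrCl = (140 − 62) × 84.8 / (72 × 3.1) = 6614.4 / 223.20 ≈ 29.6 mL/min
CrCl ≈ 30 mL/min.
abrizumab: 20–54 mL/min → 45% of 120 mg = 54 mg.
abrirelin: 10–69 mL/min → 70% of 400 mg = 280 mg.
Total = 54 + 280 = 334 mg.

335 mg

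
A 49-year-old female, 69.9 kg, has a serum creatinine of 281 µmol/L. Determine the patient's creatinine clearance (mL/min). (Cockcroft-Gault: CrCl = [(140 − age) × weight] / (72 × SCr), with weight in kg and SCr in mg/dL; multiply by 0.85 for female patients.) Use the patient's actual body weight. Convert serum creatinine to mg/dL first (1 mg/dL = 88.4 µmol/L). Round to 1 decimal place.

SCr = 281 / 88.4 = 3.179 mg/dL
CrCl = (140 − 49) × 69.9 / (72 × 3.179) × 0.85 = 6360.9 / 228.89 × 0.85 ≈ 23.6 mL/min

23.6 mL/min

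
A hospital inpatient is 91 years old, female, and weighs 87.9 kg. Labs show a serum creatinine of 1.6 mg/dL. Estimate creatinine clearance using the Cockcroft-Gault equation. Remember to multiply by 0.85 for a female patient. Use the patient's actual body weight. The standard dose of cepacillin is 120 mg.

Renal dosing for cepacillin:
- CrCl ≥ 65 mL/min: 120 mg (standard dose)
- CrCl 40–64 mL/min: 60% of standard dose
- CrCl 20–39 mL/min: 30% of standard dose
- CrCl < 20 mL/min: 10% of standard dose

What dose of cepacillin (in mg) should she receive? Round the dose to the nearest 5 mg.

CrCl = (140 − 91) × 87.9 / (72 × 1.6) × 0.85 = 4307.1 / 115.20 × 0.85 ≈ 31.8 mL/min
CrCl ≈ 32 mL/min → bracket 20–39 mL/min.
30% of 120 mg = 36 mg → 35 mg

35 mg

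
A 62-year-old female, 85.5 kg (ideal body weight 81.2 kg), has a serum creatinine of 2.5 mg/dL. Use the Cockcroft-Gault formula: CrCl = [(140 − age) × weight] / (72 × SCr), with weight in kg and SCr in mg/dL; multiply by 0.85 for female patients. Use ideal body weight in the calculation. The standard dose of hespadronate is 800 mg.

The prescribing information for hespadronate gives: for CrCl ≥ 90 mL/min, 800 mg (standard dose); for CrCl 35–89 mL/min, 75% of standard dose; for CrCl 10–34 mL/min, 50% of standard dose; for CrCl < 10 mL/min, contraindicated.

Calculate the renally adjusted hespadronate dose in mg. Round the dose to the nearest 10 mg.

400 mg

CrCl = (140 − 62) × 81.2 / (72 × 2.5) × 0.85 = 6333.6 / 180.00 × 0.85 ≈ 29.9 mL/min
CrCl ≈ 30 mL/min → bracket 10–34 mL/min.
50% of 800 mg = 400 mg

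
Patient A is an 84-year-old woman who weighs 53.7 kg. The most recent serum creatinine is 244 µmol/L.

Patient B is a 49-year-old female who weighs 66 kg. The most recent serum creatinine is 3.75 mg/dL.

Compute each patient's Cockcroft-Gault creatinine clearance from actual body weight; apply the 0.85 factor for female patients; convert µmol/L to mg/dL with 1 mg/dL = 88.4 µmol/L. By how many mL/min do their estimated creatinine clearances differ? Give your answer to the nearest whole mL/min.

Patient A: SCr = 244 / 88.4 = 2.76 mg/dL
Patient A: CrCl = (140 − 84) × 53.7 / (72 × 2.76) × 0.85 = 3007.2 / 198.72 × 0.85 ≈ 12.9 mL/min
Patient B: CrCl = (140 − 49) × 66 / (72 × 3.75) × 0.85 = 6006.0 / 270.00 × 0.85 ≈ 18.9 mL/min
|12.9 − 18.9| = 6.0 mL/min

6 mL/min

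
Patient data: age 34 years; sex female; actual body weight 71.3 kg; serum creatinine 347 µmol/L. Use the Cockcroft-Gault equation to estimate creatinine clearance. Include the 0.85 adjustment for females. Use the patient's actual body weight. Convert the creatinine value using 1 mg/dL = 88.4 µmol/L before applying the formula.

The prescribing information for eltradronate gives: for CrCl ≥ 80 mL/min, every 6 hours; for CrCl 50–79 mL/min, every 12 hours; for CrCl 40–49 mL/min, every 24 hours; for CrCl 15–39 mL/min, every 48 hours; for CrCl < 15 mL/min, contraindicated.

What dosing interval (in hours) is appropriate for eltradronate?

SCr = 347 / 88.4 = 3.925 mg/dL
CrCl = (140 − 34) × 71.3 / (72 × 3.925) × 0.85 = 7557.8 / 282.60 × 0.85 ≈ 22.7 mL/min
CrCl ≈ 23 mL/min → bracket 15–39 mL/min → every 48 hours.

every 48 hours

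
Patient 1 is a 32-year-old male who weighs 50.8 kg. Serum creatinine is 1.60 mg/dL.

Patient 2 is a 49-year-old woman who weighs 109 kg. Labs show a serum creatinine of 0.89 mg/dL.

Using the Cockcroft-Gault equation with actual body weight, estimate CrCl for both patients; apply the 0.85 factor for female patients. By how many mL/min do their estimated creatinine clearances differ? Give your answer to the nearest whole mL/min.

Patient 1: CrCl = (140 − 32) × 50.8 / (72 × 1.6) = 5486.4 / 115.20 ≈ 47.6 mL/min
Patient 2: CrCl = (140 − 49) × 109 / (72 × 0.89) × 0.85 = 9919.0 / 64.08 × 0.85 ≈ 131.6 mL/min
|47.6 − 131.6| = 84.0 mL/min

84 mL/min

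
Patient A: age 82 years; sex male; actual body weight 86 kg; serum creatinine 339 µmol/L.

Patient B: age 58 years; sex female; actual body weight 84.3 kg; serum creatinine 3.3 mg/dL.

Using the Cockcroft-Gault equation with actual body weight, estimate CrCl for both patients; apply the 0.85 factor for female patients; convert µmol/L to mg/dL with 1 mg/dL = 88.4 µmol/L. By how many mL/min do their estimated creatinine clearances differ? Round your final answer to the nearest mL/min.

Patient A: SCr = 339 / 88.4 = 3.835 mg/dL
Patient A: CrCl = (140 − 82) × 86 / (72 × 3.835) = 4988.0 / 276.12 ≈ 18.1 mL/min
Patient B: CrCl = (140 − 58) × 84.3 / (72 × 3.3) × 0.85 = 6912.6 / 237.60 × 0.85 ≈ 24.7 mL/min
|18.1 − 24.7| = 6.6 mL/min

7 mL/min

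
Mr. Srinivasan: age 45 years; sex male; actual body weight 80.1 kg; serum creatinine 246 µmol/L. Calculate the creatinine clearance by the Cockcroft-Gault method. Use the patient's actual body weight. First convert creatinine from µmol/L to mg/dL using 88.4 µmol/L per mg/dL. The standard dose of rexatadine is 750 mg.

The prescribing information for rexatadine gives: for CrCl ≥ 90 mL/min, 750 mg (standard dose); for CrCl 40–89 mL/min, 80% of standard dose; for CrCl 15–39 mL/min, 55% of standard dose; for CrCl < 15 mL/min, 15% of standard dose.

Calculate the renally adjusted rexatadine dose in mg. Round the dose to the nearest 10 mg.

410 mg

SCr = 246 / 88.4 = 2.783 mg/dL
CrCl = (140 − 45) × 80.1 / (72 × 2.783) = 7609.5 / 200.38 ≈ 38.0 mL/min
CrCl ≈ 38 mL/min → bracket 15–39 mL/min.
55% of 750 mg = 412.5 mg → 410 mg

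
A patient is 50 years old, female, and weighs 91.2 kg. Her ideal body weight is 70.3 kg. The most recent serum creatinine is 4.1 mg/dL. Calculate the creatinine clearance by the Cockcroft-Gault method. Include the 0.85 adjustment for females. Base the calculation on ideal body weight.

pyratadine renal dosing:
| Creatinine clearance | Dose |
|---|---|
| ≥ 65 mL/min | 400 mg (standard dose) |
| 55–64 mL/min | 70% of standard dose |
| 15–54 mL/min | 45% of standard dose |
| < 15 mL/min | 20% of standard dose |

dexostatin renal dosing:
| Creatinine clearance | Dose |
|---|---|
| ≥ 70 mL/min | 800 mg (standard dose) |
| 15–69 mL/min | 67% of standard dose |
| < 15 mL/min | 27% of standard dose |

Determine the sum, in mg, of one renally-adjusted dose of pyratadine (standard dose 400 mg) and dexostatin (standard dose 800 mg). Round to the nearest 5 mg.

CrCl = (140 − 50) × 70.3 / (72 × 4.1) × 0.85 = 6327.0 / 295.20 × 0.85 ≈ 18.2 mL/min
CrCl ≈ 18 mL/min.
pyratadine: 15–54 mL/min → 45% of 400 mg = 180 mg.
dexostatin: 15–69 mL/min → 67% of 800 mg = 536 mg.
Total = 180 + 536 = 716 mg.

715 mg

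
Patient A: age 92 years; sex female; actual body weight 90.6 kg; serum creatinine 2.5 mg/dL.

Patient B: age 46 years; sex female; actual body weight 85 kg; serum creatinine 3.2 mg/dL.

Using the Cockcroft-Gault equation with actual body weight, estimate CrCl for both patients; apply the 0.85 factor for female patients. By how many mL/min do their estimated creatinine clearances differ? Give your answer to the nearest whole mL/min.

9 mL/min

Patient A: CrCl = (140 − 92) × 90.6 / (72 × 2.5) × 0.85 = 4348.8 / 180.00 × 0.85 ≈ 20.5 mL/min
Patient B: CrCl = (140 − 46) × 85 / (72 × 3.2) × 0.85 = 7990.0 / 230.40 × 0.85 ≈ 29.5 mL/min
|20.5 − 29.5| = 9.0 mL/min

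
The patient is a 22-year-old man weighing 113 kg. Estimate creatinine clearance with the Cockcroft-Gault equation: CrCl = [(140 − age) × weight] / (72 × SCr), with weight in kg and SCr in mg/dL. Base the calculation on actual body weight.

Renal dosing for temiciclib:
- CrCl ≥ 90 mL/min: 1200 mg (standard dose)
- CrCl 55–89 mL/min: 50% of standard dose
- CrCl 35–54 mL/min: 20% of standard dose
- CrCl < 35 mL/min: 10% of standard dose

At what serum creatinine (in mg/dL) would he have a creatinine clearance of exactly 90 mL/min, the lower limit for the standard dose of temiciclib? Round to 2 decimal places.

Standard dose requires CrCl ≥ 90 mL/min.
Set (140 − 22) × 113 / (72 × SCr) = 90
SCr = (140 − 22) × 113 / (72 × 90) = 2.058 mg/dL

2.06 mg/dL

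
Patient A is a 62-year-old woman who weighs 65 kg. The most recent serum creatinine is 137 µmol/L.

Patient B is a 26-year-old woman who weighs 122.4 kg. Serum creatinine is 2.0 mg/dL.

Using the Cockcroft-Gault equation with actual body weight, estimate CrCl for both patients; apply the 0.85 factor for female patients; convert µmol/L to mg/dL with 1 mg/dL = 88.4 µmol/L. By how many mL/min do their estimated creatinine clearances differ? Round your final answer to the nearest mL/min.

Patient A: SCr = 137 / 88.4 = 1.55 mg/dL
Patient A: CrCl = (140 − 62) × 65 / (72 × 1.55) × 0.85 = 5070.0 / 111.60 × 0.85 ≈ 38.6 mL/min
Patient B: CrCl = (140 − 26) × 122.4 / (72 × 2) × 0.85 = 13953.6 / 144.00 × 0.85 ≈ 82.4 mL/min
|38.6 − 82.4| = 43.8 mL/min

44 mL/min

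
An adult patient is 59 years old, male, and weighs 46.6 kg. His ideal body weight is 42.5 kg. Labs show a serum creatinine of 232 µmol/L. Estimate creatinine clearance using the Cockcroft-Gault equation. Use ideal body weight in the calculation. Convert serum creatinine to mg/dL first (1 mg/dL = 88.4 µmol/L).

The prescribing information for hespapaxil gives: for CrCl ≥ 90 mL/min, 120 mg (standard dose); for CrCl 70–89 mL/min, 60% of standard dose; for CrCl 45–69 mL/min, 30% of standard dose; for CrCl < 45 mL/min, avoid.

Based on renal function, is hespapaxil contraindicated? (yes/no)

yes

SCr = 232 / 88.4 = 2.624 mg/dL
CrCl = (140 − 59) × 42.5 / (72 × 2.624) = 3442.5 / 188.93 ≈ 18.2 mL/min
CrCl ≈ 18 mL/min, which is < 45 mL/min.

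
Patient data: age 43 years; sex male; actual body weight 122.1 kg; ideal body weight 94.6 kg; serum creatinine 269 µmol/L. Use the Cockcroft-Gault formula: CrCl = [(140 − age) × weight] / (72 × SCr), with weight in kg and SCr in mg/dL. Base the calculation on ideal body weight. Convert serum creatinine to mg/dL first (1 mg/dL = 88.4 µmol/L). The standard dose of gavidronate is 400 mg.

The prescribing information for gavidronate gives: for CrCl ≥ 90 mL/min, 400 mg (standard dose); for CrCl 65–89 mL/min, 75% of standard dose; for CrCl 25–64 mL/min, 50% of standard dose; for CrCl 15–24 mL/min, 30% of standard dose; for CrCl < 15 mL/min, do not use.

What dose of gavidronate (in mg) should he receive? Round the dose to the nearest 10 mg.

200 mg

SCr = 269 / 88.4 = 3.043 mg/dL
CrCl = (140 − 43) × 94.6 / (72 × 3.043) = 9176.2 / 219.10 ≈ 41.9 mL/min
CrCl ≈ 42 mL/min → bracket 25–64 mL/min.
50% of 400 mg = 200 mg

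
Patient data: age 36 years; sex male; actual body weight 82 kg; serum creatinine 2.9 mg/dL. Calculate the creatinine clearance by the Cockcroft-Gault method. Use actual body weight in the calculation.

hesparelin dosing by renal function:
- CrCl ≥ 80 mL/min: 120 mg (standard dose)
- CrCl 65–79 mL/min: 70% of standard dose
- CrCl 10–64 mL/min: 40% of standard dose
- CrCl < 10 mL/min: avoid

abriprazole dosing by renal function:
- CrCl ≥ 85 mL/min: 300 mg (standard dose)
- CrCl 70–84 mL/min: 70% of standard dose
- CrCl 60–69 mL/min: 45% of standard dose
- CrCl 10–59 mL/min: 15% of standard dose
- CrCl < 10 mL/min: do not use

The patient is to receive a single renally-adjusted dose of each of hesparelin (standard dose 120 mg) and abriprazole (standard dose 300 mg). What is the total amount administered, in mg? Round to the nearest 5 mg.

CrCl = (140 − 36) × 82 / (72 × 2.9) = 8528.0 / 208.80 ≈ 40.8 mL/min
CrCl ≈ 41 mL/min.
hesparelin: 10–64 mL/min → 40% of 120 mg = 48 mg.
abriprazole: 10–59 mL/min → 15% of 300 mg = 45 mg.
Total = 48 + 45 = 93 mg.

95 mg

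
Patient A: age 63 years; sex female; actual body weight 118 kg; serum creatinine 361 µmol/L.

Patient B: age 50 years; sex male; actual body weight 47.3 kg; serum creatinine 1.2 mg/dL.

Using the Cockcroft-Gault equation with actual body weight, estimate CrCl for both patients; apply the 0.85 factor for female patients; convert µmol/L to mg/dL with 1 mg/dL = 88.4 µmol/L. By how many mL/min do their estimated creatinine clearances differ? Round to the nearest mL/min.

Patient A: SCr = 361 / 88.4 = 4.084 mg/dL
Patient A: CrCl = (140 − 63) × 118 / (72 × 4.084) × 0.85 = 9086.0 / 294.05 × 0.85 ≈ 26.3 mL/min
Patient B: CrCl = (140 − 50) × 47.3 / (72 × 1.2) = 4257.0 / 86.40 ≈ 49.3 mL/min
|26.3 − 49.3| = 23.0 mL/min

23 mL/min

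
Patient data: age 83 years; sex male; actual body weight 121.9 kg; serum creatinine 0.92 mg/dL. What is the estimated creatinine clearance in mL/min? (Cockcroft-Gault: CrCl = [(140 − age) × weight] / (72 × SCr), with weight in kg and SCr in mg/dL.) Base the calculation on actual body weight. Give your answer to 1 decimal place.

104.9 mL/min

CrCl = (140 − 83) × 121.9 / (72 × 0.92) = 6948.3 / 66.24 ≈ 104.9 mL/min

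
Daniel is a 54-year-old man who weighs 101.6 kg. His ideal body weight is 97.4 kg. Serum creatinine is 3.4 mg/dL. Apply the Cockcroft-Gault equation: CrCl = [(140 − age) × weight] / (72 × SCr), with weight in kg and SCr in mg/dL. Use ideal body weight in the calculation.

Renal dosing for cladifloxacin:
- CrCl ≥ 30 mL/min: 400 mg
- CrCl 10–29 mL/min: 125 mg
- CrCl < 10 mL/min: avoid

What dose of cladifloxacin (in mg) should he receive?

CrCl = (140 − 54) × 97.4 / (72 × 3.4) = 8376.4 / 244.80 ≈ 34.2 mL/min
CrCl ≈ 34 mL/min → bracket ≥ 30 mL/min.
Dose for this bracket: 400 mg.

400 mg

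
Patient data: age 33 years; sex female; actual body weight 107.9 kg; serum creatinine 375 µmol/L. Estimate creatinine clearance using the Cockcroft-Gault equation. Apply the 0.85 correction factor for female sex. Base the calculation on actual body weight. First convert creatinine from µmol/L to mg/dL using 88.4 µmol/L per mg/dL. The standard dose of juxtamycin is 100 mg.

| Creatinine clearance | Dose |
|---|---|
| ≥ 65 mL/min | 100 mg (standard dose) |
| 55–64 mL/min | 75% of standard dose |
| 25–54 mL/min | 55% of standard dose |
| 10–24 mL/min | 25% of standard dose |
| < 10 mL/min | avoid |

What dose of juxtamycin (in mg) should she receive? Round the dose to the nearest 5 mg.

SCr = 375 / 88.4 = 4.242 mg/dL
CrCl = (140 − 33) × 107.9 / (72 × 4.242) × 0.85 = 11545.3 / 305.42 × 0.85 ≈ 32.1 mL/min
CrCl ≈ 32 mL/min → bracket 25–54 mL/min.
55% of 100 mg = 55 mg

55 mg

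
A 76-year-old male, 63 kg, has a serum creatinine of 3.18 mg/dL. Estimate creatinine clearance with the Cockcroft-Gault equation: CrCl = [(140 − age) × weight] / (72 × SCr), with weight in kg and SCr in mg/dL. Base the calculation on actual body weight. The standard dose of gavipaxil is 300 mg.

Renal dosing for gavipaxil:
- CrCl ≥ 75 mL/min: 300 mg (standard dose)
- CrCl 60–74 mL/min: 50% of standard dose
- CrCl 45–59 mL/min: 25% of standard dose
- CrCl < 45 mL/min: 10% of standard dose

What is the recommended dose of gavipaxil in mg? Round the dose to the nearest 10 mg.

30 mg

CrCl = (140 − 76) × 63 / (72 × 3.18) = 4032.0 / 228.96 ≈ 17.6 mL/min
CrCl ≈ 18 mL/min → bracket < 45 mL/min.
10% of 300 mg = 30 mg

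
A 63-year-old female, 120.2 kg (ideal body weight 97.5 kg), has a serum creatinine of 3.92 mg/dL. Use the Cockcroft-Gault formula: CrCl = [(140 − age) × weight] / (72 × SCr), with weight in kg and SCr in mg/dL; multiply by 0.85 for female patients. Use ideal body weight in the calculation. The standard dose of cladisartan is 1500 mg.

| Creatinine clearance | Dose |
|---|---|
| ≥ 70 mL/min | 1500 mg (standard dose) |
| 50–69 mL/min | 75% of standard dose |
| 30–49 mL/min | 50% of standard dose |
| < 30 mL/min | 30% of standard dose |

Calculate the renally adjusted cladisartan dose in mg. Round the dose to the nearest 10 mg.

CrCl = (140 − 63) × 97.5 / (72 × 3.92) × 0.85 = 7507.5 / 282.24 × 0.85 ≈ 22.6 mL/min
CrCl ≈ 23 mL/min → bracket < 30 mL/min.
30% of 1500 mg = 450 mg

450 mg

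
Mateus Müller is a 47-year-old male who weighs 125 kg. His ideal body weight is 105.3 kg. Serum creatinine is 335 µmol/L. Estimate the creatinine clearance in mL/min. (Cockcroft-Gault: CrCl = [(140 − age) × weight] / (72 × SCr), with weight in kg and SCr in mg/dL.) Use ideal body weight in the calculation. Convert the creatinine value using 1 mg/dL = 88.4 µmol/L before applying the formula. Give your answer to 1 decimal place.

SCr = 335 / 88.4 = 3.79 mg/dL
CrCl = (140 − 47) × 105.3 / (72 × 3.79) = 9792.9 / 272.88 ≈ 35.9 mL/min

35.9 mL/min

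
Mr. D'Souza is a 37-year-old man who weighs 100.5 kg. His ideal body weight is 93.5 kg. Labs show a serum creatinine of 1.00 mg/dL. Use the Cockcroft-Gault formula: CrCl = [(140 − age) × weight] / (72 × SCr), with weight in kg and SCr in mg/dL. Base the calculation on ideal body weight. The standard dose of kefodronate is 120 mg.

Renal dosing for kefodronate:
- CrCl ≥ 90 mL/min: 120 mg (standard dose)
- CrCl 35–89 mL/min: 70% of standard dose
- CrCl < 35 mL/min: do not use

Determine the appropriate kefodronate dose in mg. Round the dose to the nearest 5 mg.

120 mg

CrCl = (140 − 37) × 93.5 / (72 × 1) = 9630.5 / 72.00 ≈ 133.8 mL/min
CrCl ≈ 134 mL/min → bracket ≥ 90 mL/min.
100% of 120 mg = 120 mg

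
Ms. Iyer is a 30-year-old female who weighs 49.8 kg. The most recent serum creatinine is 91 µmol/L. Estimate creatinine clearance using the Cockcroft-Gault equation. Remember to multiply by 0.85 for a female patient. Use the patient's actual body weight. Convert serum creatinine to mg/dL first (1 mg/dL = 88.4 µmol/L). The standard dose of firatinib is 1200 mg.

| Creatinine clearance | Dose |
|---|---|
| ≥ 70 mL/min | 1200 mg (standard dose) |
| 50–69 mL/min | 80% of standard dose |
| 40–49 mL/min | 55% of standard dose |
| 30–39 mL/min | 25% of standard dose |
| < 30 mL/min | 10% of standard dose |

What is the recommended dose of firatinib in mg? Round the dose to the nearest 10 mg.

SCr = 91 / 88.4 = 1.029 mg/dL
CrCl = (140 − 30) × 49.8 / (72 × 1.029) × 0.85 = 5478.0 / 74.09 × 0.85 ≈ 62.8 mL/min
CrCl ≈ 63 mL/min → bracket 50–69 mL/min.
80% of 1200 mg = 960 mg

960 mg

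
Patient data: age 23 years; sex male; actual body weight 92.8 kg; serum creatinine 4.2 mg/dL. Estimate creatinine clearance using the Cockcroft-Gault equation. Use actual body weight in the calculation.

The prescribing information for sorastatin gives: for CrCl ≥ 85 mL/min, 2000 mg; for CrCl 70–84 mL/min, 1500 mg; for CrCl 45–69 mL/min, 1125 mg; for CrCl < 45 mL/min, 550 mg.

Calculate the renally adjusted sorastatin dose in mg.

550 mg

CrCl = (140 − 23) × 92.8 / (72 × 4.2) = 10857.6 / 302.40 ≈ 35.9 mL/min
CrCl ≈ 36 mL/min → bracket < 45 mL/min.
Dose for this bracket: 550 mg.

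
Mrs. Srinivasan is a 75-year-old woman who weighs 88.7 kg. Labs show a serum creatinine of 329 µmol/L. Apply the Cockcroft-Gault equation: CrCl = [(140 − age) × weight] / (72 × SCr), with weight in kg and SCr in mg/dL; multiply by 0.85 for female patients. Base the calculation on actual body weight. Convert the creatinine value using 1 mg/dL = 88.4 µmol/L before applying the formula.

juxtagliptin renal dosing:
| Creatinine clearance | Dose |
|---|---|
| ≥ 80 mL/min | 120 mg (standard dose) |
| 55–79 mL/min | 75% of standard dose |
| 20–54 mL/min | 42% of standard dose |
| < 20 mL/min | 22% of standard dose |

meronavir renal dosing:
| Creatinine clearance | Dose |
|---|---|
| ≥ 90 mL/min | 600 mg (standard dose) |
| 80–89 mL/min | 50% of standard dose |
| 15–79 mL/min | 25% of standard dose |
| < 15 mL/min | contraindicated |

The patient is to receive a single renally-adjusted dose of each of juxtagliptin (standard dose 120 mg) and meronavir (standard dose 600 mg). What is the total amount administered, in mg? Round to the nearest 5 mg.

SCr = 329 / 88.4 = 3.722 mg/dL
CrCl = (140 − 75) × 88.7 / (72 × 3.722) × 0.85 = 5765.5 / 267.98 × 0.85 ≈ 18.3 mL/min
CrCl ≈ 18 mL/min.
juxtagliptin: < 20 mL/min → 22% of 120 mg = 26.4 mg.
meronavir: 15–79 mL/min → 25% of 600 mg = 150 mg.
Total = 26.4 + 150 = 176.4 mg.

175 mg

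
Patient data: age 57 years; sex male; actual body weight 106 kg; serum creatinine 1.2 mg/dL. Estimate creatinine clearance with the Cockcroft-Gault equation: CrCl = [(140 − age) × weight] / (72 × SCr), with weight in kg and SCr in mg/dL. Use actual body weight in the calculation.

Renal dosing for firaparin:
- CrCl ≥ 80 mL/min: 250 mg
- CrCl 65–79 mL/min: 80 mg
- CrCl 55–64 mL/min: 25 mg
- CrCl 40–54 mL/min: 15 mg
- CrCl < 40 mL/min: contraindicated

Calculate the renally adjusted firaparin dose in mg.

CrCl = (140 − 57) × 106 / (72 × 1.2) = 8798.0 / 86.40 ≈ 101.8 mL/min
CrCl ≈ 102 mL/min → bracket ≥ 80 mL/min.
Dose for this bracket: 250 mg.

250 mg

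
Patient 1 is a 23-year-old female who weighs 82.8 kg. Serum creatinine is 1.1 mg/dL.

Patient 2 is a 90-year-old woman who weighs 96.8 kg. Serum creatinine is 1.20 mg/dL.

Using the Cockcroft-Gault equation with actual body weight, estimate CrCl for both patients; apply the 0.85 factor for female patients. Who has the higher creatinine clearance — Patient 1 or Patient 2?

Patient 1

Patient 1: CrCl = (140 − 23) × 82.8 / (72 × 1.1) × 0.85 = 9687.6 / 79.20 × 0.85 ≈ 104.0 mL/min
Patient 2: CrCl = (140 − 90) × 96.8 / (72 × 1.2) × 0.85 = 4840.0 / 86.40 × 0.85 ≈ 47.6 mL/min
104.0 vs 47.6 mL/min → Patient 1 is higher.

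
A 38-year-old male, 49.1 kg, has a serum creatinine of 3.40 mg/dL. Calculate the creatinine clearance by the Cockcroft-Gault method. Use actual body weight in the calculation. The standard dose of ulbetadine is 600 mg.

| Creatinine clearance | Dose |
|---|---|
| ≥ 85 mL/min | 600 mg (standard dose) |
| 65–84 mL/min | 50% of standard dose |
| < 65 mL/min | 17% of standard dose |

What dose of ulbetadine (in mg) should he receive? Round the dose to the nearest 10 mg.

100 mg

CrCl = (140 − 38) × 49.1 / (72 × 3.4) = 5008.2 / 244.80 ≈ 20.5 mL/min
CrCl ≈ 20 mL/min → bracket < 65 mL/min.
17% of 600 mg = 102 mg → 100 mg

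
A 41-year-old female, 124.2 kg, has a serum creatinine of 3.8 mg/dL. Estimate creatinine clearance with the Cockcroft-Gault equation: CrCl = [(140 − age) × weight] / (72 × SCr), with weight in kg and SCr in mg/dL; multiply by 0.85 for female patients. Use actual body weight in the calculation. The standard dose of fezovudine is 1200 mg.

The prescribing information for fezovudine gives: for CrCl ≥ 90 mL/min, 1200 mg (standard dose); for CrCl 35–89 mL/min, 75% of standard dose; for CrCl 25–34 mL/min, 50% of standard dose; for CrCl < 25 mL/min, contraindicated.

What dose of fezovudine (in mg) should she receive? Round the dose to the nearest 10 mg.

CrCl = (140 − 41) × 124.2 / (72 × 3.8) × 0.85 = 12295.8 / 273.60 × 0.85 ≈ 38.2 mL/min
CrCl ≈ 38 mL/min → bracket 35–89 mL/min.
75% of 1200 mg = 900 mg

900 mg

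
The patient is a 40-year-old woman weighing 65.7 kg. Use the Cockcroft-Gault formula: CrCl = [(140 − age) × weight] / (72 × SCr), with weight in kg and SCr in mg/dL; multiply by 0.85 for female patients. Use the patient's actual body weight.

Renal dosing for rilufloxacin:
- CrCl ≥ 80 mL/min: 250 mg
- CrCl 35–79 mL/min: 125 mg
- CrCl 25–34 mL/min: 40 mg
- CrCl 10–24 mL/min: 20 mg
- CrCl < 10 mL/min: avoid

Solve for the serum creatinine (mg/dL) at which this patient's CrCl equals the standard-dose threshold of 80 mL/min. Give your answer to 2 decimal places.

0.97 mg/dL

Standard dose requires CrCl ≥ 80 mL/min.
Set (140 − 40) × 65.7 × 0.85 / (72 × SCr) = 80
SCr = (140 − 40) × 65.7 × 0.85 / (72 × 80) = 0.970 mg/dL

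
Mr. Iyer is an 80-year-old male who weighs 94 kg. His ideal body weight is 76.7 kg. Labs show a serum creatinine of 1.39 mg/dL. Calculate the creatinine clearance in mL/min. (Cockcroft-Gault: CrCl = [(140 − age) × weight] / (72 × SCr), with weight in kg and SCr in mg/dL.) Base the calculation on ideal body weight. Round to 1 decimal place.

46.0 mL/min

CrCl = (140 − 80) × 76.7 / (72 × 1.39) = 4602.0 / 100.08 ≈ 46.0 mL/min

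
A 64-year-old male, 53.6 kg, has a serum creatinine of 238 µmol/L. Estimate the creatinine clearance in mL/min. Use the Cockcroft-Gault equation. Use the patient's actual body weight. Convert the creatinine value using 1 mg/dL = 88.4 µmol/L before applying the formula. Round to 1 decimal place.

21.0 mL/min

SCr = 238 / 88.4 = 2.692 mg/dL
CrCl = (140 − 64) × 53.6 / (72 × 2.692) = 4073.6 / 193.82 ≈ 21.0 mL/min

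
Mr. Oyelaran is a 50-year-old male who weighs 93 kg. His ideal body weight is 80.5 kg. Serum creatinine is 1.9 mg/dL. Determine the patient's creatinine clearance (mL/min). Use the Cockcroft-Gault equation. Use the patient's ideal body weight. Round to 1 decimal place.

CrCl = (140 − 50) × 80.5 / (72 × 1.9) = 7245.0 / 136.80 ≈ 53.0 mL/min

53.0 mL/min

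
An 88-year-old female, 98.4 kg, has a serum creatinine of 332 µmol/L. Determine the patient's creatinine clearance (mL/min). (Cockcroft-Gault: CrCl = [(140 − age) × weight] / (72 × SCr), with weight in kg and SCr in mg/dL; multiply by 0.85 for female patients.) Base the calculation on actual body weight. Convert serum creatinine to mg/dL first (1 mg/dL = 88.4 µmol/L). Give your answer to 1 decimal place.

16.1 mL/min

SCr = 332 / 88.4 = 3.756 mg/dL
CrCl = (140 − 88) × 98.4 / (72 × 3.756) × 0.85 = 5116.8 / 270.43 × 0.85 ≈ 16.1 mL/min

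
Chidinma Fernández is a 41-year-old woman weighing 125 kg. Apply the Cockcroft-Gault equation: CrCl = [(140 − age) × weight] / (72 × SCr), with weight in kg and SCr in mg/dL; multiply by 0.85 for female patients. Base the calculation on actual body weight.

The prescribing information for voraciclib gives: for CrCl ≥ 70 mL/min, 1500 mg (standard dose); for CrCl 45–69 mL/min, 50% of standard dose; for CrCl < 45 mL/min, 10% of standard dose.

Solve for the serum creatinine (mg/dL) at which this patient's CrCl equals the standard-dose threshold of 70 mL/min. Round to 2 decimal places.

Standard dose requires CrCl ≥ 70 mL/min.
Set (140 − 41) × 125 × 0.85 / (72 × SCr) = 70
SCr = (140 − 41) × 125 × 0.85 / (72 × 70) = 2.087 mg/dL

2.09 mg/dL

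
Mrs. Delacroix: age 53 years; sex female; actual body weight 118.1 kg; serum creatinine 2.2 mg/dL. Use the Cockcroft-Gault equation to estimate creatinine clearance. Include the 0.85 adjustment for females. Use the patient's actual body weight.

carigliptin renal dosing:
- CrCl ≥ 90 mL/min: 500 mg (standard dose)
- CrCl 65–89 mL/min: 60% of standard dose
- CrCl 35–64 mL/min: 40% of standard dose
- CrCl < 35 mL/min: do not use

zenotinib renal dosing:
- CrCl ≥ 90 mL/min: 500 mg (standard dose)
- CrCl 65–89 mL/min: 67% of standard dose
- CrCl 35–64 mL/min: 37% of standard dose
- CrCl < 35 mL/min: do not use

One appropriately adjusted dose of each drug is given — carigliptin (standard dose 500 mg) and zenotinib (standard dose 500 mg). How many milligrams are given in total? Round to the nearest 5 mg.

385 mg

CrCl = (140 − 53) × 118.1 / (72 × 2.2) × 0.85 = 10274.7 / 158.40 × 0.85 ≈ 55.1 mL/min
CrCl ≈ 55 mL/min.
carigliptin: 35–64 mL/min → 40% of 500 mg = 200 mg.
zenotinib: 35–64 mL/min → 37% of 500 mg = 185 mg.
Total = 200 + 185 = 385 mg.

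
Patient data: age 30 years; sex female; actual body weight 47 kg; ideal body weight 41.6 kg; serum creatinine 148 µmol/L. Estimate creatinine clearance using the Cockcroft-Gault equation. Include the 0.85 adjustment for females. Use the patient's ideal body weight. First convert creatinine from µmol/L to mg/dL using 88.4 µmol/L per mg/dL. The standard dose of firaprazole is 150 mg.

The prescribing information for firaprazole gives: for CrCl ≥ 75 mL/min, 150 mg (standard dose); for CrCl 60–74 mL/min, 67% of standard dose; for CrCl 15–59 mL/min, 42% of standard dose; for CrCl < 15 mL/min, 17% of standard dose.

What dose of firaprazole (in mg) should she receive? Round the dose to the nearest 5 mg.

SCr = 148 / 88.4 = 1.674 mg/dL
CrCl = (140 − 30) × 41.6 / (72 × 1.674) × 0.85 = 4576.0 / 120.53 × 0.85 ≈ 32.3 mL/min
CrCl ≈ 32 mL/min → bracket 15–59 mL/min.
42% of 150 mg = 63 mg → 65 mg

65 mg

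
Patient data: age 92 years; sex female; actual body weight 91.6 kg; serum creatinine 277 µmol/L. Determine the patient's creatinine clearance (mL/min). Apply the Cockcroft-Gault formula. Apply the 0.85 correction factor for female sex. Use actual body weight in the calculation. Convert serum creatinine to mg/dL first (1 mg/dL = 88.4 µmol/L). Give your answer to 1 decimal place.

SCr = 277 / 88.4 = 3.133 mg/dL
CrCl = (140 − 92) × 91.6 / (72 × 3.133) × 0.85 = 4396.8 / 225.58 × 0.85 ≈ 16.6 mL/min

16.6 mL/min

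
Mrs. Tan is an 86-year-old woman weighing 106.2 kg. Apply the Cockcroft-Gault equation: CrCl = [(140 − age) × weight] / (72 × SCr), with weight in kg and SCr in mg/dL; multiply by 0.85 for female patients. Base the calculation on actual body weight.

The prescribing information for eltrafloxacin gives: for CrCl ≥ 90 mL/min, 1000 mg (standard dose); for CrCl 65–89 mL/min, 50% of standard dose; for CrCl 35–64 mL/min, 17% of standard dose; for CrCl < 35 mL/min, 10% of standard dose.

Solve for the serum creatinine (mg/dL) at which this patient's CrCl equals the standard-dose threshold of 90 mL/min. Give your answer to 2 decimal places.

Standard dose requires CrCl ≥ 90 mL/min.
Set (140 − 86) × 106.2 × 0.85 / (72 × SCr) = 90
SCr = (140 − 86) × 106.2 × 0.85 / (72 × 90) = 0.752 mg/dL

0.75 mg/dL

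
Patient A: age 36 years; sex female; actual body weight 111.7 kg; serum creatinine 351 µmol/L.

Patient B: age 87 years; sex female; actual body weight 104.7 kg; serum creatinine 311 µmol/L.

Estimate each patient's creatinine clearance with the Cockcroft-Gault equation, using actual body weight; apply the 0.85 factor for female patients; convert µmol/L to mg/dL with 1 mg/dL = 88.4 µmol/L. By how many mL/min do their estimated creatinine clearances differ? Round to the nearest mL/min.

Patient A: SCr = 351 / 88.4 = 3.971 mg/dL
Patient A: CrCl = (140 − 36) × 111.7 / (72 × 3.971) × 0.85 = 11616.8 / 285.91 × 0.85 ≈ 34.5 mL/min
Patient B: SCr = 311 / 88.4 = 3.518 mg/dL
Patient B: CrCl = (140 − 87) × 104.7 / (72 × 3.518) × 0.85 = 5549.1 / 253.30 × 0.85 ≈ 18.6 mL/min
|34.5 − 18.6| = 15.9 mL/min

16 mL/min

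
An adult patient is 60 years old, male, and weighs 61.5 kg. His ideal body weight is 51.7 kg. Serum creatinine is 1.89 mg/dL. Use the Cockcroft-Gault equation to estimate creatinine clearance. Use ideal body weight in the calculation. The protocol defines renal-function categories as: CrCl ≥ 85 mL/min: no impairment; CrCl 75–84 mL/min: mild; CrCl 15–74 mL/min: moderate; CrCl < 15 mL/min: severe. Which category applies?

CrCl = (140 − 60) × 51.7 / (72 × 1.89) = 4136.0 / 136.08 ≈ 30.4 mL/min
30 mL/min falls in the 'moderate' range.

moderate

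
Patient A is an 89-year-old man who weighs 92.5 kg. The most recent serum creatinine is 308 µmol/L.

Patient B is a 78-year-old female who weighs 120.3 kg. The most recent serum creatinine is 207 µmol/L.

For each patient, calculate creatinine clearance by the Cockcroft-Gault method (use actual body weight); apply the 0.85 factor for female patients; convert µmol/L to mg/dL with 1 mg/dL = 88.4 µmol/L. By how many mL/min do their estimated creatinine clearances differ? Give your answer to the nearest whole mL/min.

Patient A: SCr = 308 / 88.4 = 3.484 mg/dL
Patient A: CrCl = (140 − 89) × 92.5 / (72 × 3.484) = 4717.5 / 250.85 ≈ 18.8 mL/min
Patient B: SCr = 207 / 88.4 = 2.342 mg/dL
Patient B: CrCl = (140 − 78) × 120.3 / (72 × 2.342) × 0.85 = 7458.6 / 168.62 × 0.85 ≈ 37.6 mL/min
|18.8 − 37.6| = 18.8 mL/min

19 mL/min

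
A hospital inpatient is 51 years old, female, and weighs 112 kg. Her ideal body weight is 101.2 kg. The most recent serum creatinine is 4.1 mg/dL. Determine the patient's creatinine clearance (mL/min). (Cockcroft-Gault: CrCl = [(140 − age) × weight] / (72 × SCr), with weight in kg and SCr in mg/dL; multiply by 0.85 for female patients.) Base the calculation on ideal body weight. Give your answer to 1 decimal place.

CrCl = (140 − 51) × 101.2 / (72 × 4.1) × 0.85 = 9006.8 / 295.20 × 0.85 ≈ 25.9 mL/min

25.9 mL/min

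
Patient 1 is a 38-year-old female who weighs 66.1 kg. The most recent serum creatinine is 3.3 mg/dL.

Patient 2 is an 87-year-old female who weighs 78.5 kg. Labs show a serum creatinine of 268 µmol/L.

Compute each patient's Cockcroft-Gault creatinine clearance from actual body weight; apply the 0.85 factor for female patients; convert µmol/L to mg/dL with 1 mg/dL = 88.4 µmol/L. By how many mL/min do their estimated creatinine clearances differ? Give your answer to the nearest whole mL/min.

Patient 1: CrCl = (140 − 38) × 66.1 / (72 × 3.3) × 0.85 = 6742.2 / 237.60 × 0.85 ≈ 24.1 mL/min
Patient 2: SCr = 268 / 88.4 = 3.032 mg/dL
Patient 2: CrCl = (140 − 87) × 78.5 / (72 × 3.032) × 0.85 = 4160.5 / 218.30 × 0.85 ≈ 16.2 mL/min
|24.1 − 16.2| = 7.9 mL/min

8 mL/min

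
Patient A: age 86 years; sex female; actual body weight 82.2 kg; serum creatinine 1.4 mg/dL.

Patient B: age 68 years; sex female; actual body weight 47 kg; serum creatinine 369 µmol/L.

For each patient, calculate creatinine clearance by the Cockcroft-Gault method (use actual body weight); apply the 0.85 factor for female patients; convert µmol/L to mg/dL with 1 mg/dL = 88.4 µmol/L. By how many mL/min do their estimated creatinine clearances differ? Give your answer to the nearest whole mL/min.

28 mL/min

Patient A: CrCl = (140 − 86) × 82.2 / (72 × 1.4) × 0.85 = 4438.8 / 100.80 × 0.85 ≈ 37.4 mL/min
Patient B: SCr = 369 / 88.4 = 4.174 mg/dL
Patient B: CrCl = (140 − 68) × 47 / (72 × 4.174) × 0.85 = 3384.0 / 300.53 × 0.85 ≈ 9.6 mL/min
|37.4 − 9.6| = 27.8 mL/min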